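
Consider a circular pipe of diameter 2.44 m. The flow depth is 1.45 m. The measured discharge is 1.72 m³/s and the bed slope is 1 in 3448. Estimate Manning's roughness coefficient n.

For a circular section of diameter D = 2.44 m at depth y = 1.45 m, the central angle is θ = 2 arccos(1 − 2y/D) = 3.521 rad. Then A = (D²/8)(θ − sin θ) = 2.896 m² and P = Dθ/2 = 4.296 m.
Hydraulic radius R = A/P = 2.896/4.296 = 0.6742 m.
Rearranging Manning's equation: n = (1/Q) A R^(2/3) S^(1/2) = (1/1.72) × 2.896 × 0.6742^(2/3) × √0.00029 = 0.022.

n = 0.022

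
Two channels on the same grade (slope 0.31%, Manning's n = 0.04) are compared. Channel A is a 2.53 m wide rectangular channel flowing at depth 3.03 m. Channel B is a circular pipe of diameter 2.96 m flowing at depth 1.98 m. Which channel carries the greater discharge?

channel A

Channel A: Flow area A = b·y = 2.53 × 3.03 = 7.666 m². Wetted perimeter P = b + 2y = 2.53 + 2×3.03 = 8.59 m. Hydraulic radius R = A/P = 7.666/8.59 = 0.8924 m. Q_A = (1/0.04)·7.666·0.8924^(2/3)·√0.0031 = 9.891 m³/s.
Channel B: For a circular section of diameter D = 2.96 m at depth y = 1.98 m, the central angle is θ = 2 arccos(1 − 2y/D) = 3.831 rad. Then A = (D²/8)(θ − sin θ) = 4.892 m² and P = Dθ/2 = 5.67 m. Hydraulic radius R = A/P = 4.892/5.67 = 0.8628 m. Q_B = (1/0.04)·4.892·0.8628^(2/3)·√0.0031 = 6.172 m³/s.
Q_A = 9.891 m³/s vs Q_B = 6.172 m³/s, so channel A carries more.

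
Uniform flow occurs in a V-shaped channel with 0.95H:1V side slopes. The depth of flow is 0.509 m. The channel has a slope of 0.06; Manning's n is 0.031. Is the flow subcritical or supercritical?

For a triangular section with side slope z = 0.95: A = zy² = 0.95×0.509² = 0.2461 m²; P = 2y√(1+z²) = 2×0.509×1.379 = 1.404 m.
Hydraulic radius R = A/P = 0.2461/1.404 = 0.1753 m.
V = (1/n) R^(2/3) √S = (1/0.031) × 0.1753^(2/3) × √0.06 = 2.475 m/s. Hydraulic depth D_h = A/T = 0.2461/0.9671 = 0.2545 m.
Froude number Fr = V/√(g·D_h) = 2.475/√(9.81×0.2545) = 1.57, which is greater than 1, so the flow is supercritical.

supercritical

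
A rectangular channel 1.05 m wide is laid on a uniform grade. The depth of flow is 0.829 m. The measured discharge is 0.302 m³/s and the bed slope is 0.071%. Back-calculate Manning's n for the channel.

Flow area A = b·y = 1.05 × 0.829 = 0.8704 m². Wetted perimeter P = b + 2y = 1.05 + 2×0.829 = 2.708 m.
Hydraulic radius R = A/P = 0.8704/2.708 = 0.3214 m.
Rearranging Manning's equation: n = (1/Q) A R^(2/3) S^(1/2) = (1/0.302) × 0.8704 × 0.3214^(2/3) × √0.00071 = 0.036.

n = 0.036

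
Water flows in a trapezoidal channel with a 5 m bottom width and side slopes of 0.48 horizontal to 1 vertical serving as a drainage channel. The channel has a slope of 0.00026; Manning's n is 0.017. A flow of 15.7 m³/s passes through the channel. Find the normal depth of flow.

y_n = 2.22 m

Manning's equation rearranged: A R^(2/3) = nQ / (1·√S) = 0.017 × 15.7 / (√0.00026) = 16.55.
At y = 1.59 m: A R^(2/3) = 9.614 — short.
At y = 2.79 m: A R^(2/3) = 24 — over.
At y = 2.22 m: A R^(2/3) = 16.5 — matches.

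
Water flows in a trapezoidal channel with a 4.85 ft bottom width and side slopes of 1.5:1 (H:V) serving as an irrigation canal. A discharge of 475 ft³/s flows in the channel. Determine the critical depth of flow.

At critical depth, Q² T / (g A³) = 1, i.e. A³/T = Q²/g = 475²/32.2 = 7007.
Try y = 5.11 ft: A³/T = 12960 — too large.
Try y = 4.39 ft: A³/T = 7020 — close enough.

y_c = 4.39 ft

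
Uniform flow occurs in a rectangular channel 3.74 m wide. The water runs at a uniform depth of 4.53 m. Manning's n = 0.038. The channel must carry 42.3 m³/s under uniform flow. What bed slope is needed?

Flow area A = b·y = 3.74 × 4.53 = 16.94 m². Wetted perimeter P = b + 2y = 3.74 + 2×4.53 = 12.8 m.
Hydraulic radius R = A/P = 16.94/12.8 = 1.324 m.
From Manning's equation, S = [nQ / (1 A R^(2/3))]² = [0.038 × 42.3 / (1 × 16.94 × 1.324^(2/3))]² = 0.00619.

S = 0.00619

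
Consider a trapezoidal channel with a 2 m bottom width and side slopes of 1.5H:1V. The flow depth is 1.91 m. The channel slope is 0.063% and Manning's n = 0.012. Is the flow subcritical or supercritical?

With bottom width b = 2 m and side slope z = 1.5: A = (b + zy)y = (2 + 1.5×1.91)×1.91 = 9.292 m²; P = b + 2y√(1+z²) = 2 + 2×1.91×1.803 = 8.887 m.
Hydraulic radius R = A/P = 9.292/8.887 = 1.046 m.
V = (1/n) R^(2/3) √S = (1/0.012) × 1.046^(2/3) × √0.00063 = 2.155 m/s. Hydraulic depth D_h = A/T = 9.292/7.73 = 1.202 m.
Froude number Fr = V/√(g·D_h) = 2.155/√(9.81×1.202) = 0.627, which is less than 1, so the flow is subcritical.

subcritical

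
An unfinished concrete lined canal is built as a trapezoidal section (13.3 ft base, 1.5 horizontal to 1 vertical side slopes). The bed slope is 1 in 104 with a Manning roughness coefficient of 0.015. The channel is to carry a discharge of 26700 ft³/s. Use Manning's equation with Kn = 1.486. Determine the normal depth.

y_n = 16.8 ft

Manning's equation rearranged: A R^(2/3) = nQ / (1.486·√S) = 0.015 × 26700 / (1.486 × √0.009615) = 2749.
Try y = 19.9 ft: A R^(2/3) = 4011 — over.
Try y = 13.7 ft: A R^(2/3) = 1761 — short.
Try y = 16.8 ft: A R^(2/3) = 2748 — close enough.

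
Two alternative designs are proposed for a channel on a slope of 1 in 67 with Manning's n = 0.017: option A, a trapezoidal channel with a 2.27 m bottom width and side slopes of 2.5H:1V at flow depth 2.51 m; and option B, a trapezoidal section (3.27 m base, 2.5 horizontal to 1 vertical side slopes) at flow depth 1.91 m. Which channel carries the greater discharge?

channel A

Channel A: With bottom width b = 2.27 m and side slope z = 2.5: A = (b + zy)y = (2.27 + 2.5×2.51)×2.51 = 21.45 m²; P = b + 2y√(1+z²) = 2.27 + 2×2.51×2.693 = 15.79 m. Hydraulic radius R = A/P = 21.45/15.79 = 1.359 m. Q_A = (1/0.017)·21.45·1.359^(2/3)·√0.01493 = 189.1 m³/s.
Channel B: With bottom width b = 3.27 m and side slope z = 2.5: A = (b + zy)y = (3.27 + 2.5×1.91)×1.91 = 15.37 m²; P = b + 2y√(1+z²) = 3.27 + 2×1.91×2.693 = 13.56 m. Hydraulic radius R = A/P = 15.37/13.56 = 1.134 m. Q_B = (1/0.017)·15.37·1.134^(2/3)·√0.01493 = 120.1 m³/s.
Q_A = 189.1 m³/s vs Q_B = 120.1 m³/s, so channel A carries more.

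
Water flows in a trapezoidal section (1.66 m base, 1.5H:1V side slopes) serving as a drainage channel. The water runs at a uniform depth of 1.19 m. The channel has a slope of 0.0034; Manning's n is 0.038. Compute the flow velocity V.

With bottom width b = 1.66 m and side slope z = 1.5: A = (b + zy)y = (1.66 + 1.5×1.19)×1.19 = 4.1 m²; P = b + 2y√(1+z²) = 1.66 + 2×1.19×1.803 = 5.951 m.
Hydraulic radius R = A/P = 4.1/5.951 = 0.6889 m.
From Manning's equation, V = (1/n) R^(2/3) S^(1/2) = (1/0.038) × 0.6889^(2/3) × 0.0034^(1/2) = 1.2 m/s.

V = 1.2 m/s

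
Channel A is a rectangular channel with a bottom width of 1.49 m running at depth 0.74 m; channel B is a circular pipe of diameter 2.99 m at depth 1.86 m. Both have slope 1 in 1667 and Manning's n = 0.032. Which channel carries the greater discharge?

channel B

Channel A: Flow area A = b·y = 1.49 × 0.74 = 1.103 m². Wetted perimeter P = b + 2y = 1.49 + 2×0.74 = 2.97 m. Hydraulic radius R = A/P = 1.103/2.97 = 0.3712 m. Q_A = (1/0.032)·1.103·0.3712^(2/3)·√0.0005999 = 0.4359 m³/s.
Channel B: For a circular section of diameter D = 2.99 m at depth y = 1.86 m, the central angle is θ = 2 arccos(1 − 2y/D) = 3.635 rad. Then A = (D²/8)(θ − sin θ) = 4.591 m² and P = Dθ/2 = 5.434 m. Hydraulic radius R = A/P = 4.591/5.434 = 0.8449 m. Q_B = (1/0.032)·4.591·0.8449^(2/3)·√0.0005999 = 3.141 m³/s.
Q_A = 0.4359 m³/s vs Q_B = 3.141 m³/s, so channel B carries more.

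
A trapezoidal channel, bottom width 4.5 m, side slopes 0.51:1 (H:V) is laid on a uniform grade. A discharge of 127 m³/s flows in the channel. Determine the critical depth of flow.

y_c = 3.73 m

At critical depth, Q² T / (g A³) = 1, i.e. A³/T = Q²/g = 127²/9.81 = 1644.
At y = 4.23 m: A³/T = 2533 — too large.
At y = 3.73 m: A³/T = 1640 — close enough.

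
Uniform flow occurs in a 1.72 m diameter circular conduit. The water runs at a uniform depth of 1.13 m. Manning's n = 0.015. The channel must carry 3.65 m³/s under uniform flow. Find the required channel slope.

S = 0.0029

For a circular section of diameter D = 1.72 m at depth y = 1.13 m, the central angle is θ = 2 arccos(1 − 2y/D) = 3.78 rad. Then A = (D²/8)(θ − sin θ) = 1.618 m² and P = Dθ/2 = 3.251 m.
Hydraulic radius R = A/P = 1.618/3.251 = 0.4978 m.
From Manning's equation, S = [nQ / (1 A R^(2/3))]² = [0.015 × 3.65 / (1 × 1.618 × 0.4978^(2/3))]² = 0.0029.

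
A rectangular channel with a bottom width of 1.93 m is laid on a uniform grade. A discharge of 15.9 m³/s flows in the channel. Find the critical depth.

For a rectangular channel, critical depth y_c = (q²/g)^(1/3) where q = Q/b = 15.9/1.93 = 8.238 m²/s.
So y_c = (8.238²/9.81)^(1/3) = 1.91 m.

y_c = 1.91 m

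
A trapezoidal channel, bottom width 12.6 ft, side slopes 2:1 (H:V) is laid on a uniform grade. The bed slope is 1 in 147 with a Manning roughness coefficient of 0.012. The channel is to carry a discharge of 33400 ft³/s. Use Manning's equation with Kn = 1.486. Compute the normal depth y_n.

Manning's equation rearranged: A R^(2/3) = nQ / (1.486·√S) = 0.012 × 33400 / (1.486 × √0.006803) = 3270.
At y = 20.1 ft: A R^(2/3) = 5042 — over.
At y = 14.5 ft: A R^(2/3) = 2370 — short.
At y = 16.7 ft: A R^(2/3) = 3275 — ≈ 3270.

y_n = 16.7 ft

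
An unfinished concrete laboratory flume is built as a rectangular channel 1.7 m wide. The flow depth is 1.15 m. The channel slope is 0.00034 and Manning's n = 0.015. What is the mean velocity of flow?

Flow area A = b·y = 1.7 × 1.15 = 1.955 m². Wetted perimeter P = b + 2y = 1.7 + 2×1.15 = 4 m.
Hydraulic radius R = A/P = 1.955/4 = 0.4887 m.
From Manning's equation, V = (1/n) R^(2/3) S^(1/2) = (1/0.015) × 0.4887^(2/3) × 0.00034^(1/2) = 0.763 m/s.

V = 0.763 m/s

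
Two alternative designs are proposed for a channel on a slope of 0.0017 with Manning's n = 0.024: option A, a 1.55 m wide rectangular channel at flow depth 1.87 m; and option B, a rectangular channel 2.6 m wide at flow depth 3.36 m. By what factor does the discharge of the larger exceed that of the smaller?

4.31

Channel A: Flow area A = b·y = 1.55 × 1.87 = 2.899 m². Wetted perimeter P = b + 2y = 1.55 + 2×1.87 = 5.29 m. Hydraulic radius R = A/P = 2.899/5.29 = 0.5479 m. Q_A = (1/0.024)·2.899·0.5479^(2/3)·√0.0017 = 3.334 m³/s.
Channel B: Flow area A = b·y = 2.6 × 3.36 = 8.736 m². Wetted perimeter P = b + 2y = 2.6 + 2×3.36 = 9.32 m. Hydraulic radius R = A/P = 8.736/9.32 = 0.9373 m. Q_B = (1/0.024)·8.736·0.9373^(2/3)·√0.0017 = 14.37 m³/s.
The larger discharge is 14.37 m³/s and the smaller is 3.334 m³/s; the ratio is 4.31.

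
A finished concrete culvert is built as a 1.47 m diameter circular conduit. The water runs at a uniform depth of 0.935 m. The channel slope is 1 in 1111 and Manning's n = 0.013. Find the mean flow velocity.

For a circular section of diameter D = 1.47 m at depth y = 0.935 m, the central angle is θ = 2 arccos(1 − 2y/D) = 3.693 rad. Then A = (D²/8)(θ − sin θ) = 1.139 m² and P = Dθ/2 = 2.714 m.
Hydraulic radius R = A/P = 1.139/2.714 = 0.4196 m.
From Manning's equation, V = (1/n) R^(2/3) S^(1/2) = (1/0.013) × 0.4196^(2/3) × 0.0009001^(1/2) = 1.29 m/s.

V = 1.29 m/s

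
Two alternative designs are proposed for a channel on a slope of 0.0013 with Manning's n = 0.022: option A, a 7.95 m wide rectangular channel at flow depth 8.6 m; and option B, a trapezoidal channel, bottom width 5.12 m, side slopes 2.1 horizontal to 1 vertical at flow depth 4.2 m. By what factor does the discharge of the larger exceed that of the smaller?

Channel A: Flow area A = b·y = 7.95 × 8.6 = 68.37 m². Wetted perimeter P = b + 2y = 7.95 + 2×8.6 = 25.15 m. Hydraulic radius R = A/P = 68.37/25.15 = 2.718 m. Q_A = (1/0.022)·68.37·2.718^(2/3)·√0.0013 = 218.3 m³/s.
Channel B: With bottom width b = 5.12 m and side slope z = 2.1: A = (b + zy)y = (5.12 + 2.1×4.2)×4.2 = 58.55 m²; P = b + 2y√(1+z²) = 5.12 + 2×4.2×2.326 = 24.66 m. Hydraulic radius R = A/P = 58.55/24.66 = 2.374 m. Q_B = (1/0.022)·58.55·2.374^(2/3)·√0.0013 = 170.8 m³/s.
The larger discharge is 218.3 m³/s and the smaller is 170.8 m³/s; the ratio is 1.28.

1.28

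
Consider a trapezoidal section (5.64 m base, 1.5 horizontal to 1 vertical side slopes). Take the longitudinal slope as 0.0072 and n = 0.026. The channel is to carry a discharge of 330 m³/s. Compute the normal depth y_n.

y_n = 4.44 m

Manning's equation rearranged: A R^(2/3) = nQ / (1·√S) = 0.026 × 330 / (√0.0072) = 101.1.
Trying y = 5.36 m: A R^(2/3) = 150.4 — high.
Trying y = 4.44 m: A R^(2/3) = 101.2 — ≈ 101.1.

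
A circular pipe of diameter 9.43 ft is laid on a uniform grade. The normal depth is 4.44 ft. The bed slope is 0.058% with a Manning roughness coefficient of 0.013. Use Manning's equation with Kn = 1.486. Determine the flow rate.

For a circular section of diameter D = 9.43 ft at depth y = 4.44 ft, the central angle is θ = 2 arccos(1 − 2y/D) = 3.025 rad. Then A = (D²/8)(θ − sin θ) = 32.33 ft² and P = Dθ/2 = 14.26 ft.
Hydraulic radius R = A/P = 32.33/14.26 = 2.267 ft.
Manning's equation: Q = (1.486/n) A R^(2/3) S^(1/2) = (1.486/0.013) × 32.33 × 2.267^(2/3) × 0.00058^(1/2) = 154 ft³/s.

Q = 154 ft³/s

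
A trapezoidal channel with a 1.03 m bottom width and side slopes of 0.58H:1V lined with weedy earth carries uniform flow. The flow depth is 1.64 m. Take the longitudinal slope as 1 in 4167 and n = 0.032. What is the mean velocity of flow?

With bottom width b = 1.03 m and side slope z = 0.58: A = (b + zy)y = (1.03 + 0.58×1.64)×1.64 = 3.249 m²; P = b + 2y√(1+z²) = 1.03 + 2×1.64×1.156 = 4.822 m.
Hydraulic radius R = A/P = 3.249/4.822 = 0.6739 m.
From Manning's equation, V = (1/n) R^(2/3) S^(1/2) = (1/0.032) × 0.6739^(2/3) × 0.00024^(1/2) = 0.372 m/s.

V = 0.372 m/s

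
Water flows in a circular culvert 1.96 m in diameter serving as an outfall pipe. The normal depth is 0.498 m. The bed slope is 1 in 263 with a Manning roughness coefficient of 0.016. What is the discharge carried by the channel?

Q = 1.02 m³/s

For a circular section of diameter D = 1.96 m at depth y = 0.498 m, the central angle is θ = 2 arccos(1 − 2y/D) = 2.113 rad. Then A = (D²/8)(θ − sin θ) = 0.6035 m² and P = Dθ/2 = 2.071 m.
Hydraulic radius R = A/P = 0.6035/2.071 = 0.2914 m.
Manning's equation: Q = (1/n) A R^(2/3) S^(1/2) = (1/0.016) × 0.6035 × 0.2914^(2/3) × 0.003802^(1/2) = 1.02 m³/s.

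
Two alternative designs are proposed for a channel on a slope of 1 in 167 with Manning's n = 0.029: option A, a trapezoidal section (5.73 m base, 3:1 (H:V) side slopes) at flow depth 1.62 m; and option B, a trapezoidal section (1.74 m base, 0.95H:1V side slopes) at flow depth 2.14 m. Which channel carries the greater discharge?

Channel A: With bottom width b = 5.73 m and side slope z = 3: A = (b + zy)y = (5.73 + 3×1.62)×1.62 = 17.16 m²; P = b + 2y√(1+z²) = 5.73 + 2×1.62×3.162 = 15.98 m. Hydraulic radius R = A/P = 17.16/15.98 = 1.074 m. Q_A = (1/0.029)·17.16·1.074^(2/3)·√0.005988 = 48.01 m³/s.
Channel B: With bottom width b = 1.74 m and side slope z = 0.95: A = (b + zy)y = (1.74 + 0.95×2.14)×2.14 = 8.074 m²; P = b + 2y√(1+z²) = 1.74 + 2×2.14×1.379 = 7.643 m. Hydraulic radius R = A/P = 8.074/7.643 = 1.056 m. Q_B = (1/0.029)·8.074·1.056^(2/3)·√0.005988 = 22.35 m³/s.
Q_A = 48.01 m³/s vs Q_B = 22.35 m³/s, so channel A carries more.

channel A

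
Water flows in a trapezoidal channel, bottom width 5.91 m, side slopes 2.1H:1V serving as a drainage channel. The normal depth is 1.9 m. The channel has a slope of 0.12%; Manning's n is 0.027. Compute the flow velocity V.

V = 1.51 m/s

With bottom width b = 5.91 m and side slope z = 2.1: A = (b + zy)y = (5.91 + 2.1×1.9)×1.9 = 18.81 m²; P = b + 2y√(1+z²) = 5.91 + 2×1.9×2.326 = 14.75 m.
Hydraulic radius R = A/P = 18.81/14.75 = 1.275 m.
From Manning's equation, V = (1/n) R^(2/3) S^(1/2) = (1/0.027) × 1.275^(2/3) × 0.0012^(1/2) = 1.51 m/s.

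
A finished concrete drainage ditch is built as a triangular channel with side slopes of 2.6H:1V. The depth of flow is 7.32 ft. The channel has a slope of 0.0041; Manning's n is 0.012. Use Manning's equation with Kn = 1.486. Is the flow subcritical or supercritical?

For a triangular section with side slope z = 2.6: A = zy² = 2.6×7.32² = 139.3 ft²; P = 2y√(1+z²) = 2×7.32×2.786 = 40.78 ft.
Hydraulic radius R = A/P = 139.3/40.78 = 3.416 ft.
V = (1.486/n) R^(2/3) √S = (1.486/0.012) × 3.416^(2/3) × √0.0041 = 17.99 ft/s. Hydraulic depth D_h = A/T = 139.3/38.06 = 3.66 ft.
Froude number Fr = V/√(g·D_h) = 17.99/√(32.2×3.66) = 1.66, which is greater than 1, so the flow is supercritical.

supercritical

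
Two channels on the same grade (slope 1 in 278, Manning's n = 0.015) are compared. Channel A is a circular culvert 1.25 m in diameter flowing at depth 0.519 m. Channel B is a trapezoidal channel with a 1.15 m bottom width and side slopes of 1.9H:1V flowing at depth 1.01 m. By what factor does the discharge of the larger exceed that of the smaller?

10.4

Channel A: For a circular section of diameter D = 1.25 m at depth y = 0.519 m, the central angle is θ = 2 arccos(1 − 2y/D) = 2.801 rad. Then A = (D²/8)(θ − sin θ) = 0.4817 m² and P = Dθ/2 = 1.75 m. Hydraulic radius R = A/P = 0.4817/1.75 = 0.2752 m. Q_A = (1/0.015)·0.4817·0.2752^(2/3)·√0.003597 = 0.8149 m³/s.
Channel B: With bottom width b = 1.15 m and side slope z = 1.9: A = (b + zy)y = (1.15 + 1.9×1.01)×1.01 = 3.1 m²; P = b + 2y√(1+z²) = 1.15 + 2×1.01×2.147 = 5.487 m. Hydraulic radius R = A/P = 3.1/5.487 = 0.5649 m. Q_B = (1/0.015)·3.1·0.5649^(2/3)·√0.003597 = 8.469 m³/s.
The larger discharge is 8.469 m³/s and the smaller is 0.8149 m³/s; the ratio is 10.4.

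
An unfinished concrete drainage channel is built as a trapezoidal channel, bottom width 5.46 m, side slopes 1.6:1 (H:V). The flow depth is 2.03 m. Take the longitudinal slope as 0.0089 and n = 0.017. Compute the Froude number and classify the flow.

With bottom width b = 5.46 m and side slope z = 1.6: A = (b + zy)y = (5.46 + 1.6×2.03)×2.03 = 17.68 m²; P = b + 2y√(1+z²) = 5.46 + 2×2.03×1.887 = 13.12 m.
Hydraulic radius R = A/P = 17.68/13.12 = 1.347 m.
V = (1/n) R^(2/3) √S = (1/0.017) × 1.347^(2/3) × √0.0089 = 6.77 m/s. Hydraulic depth D_h = A/T = 17.68/11.96 = 1.479 m.
Froude number Fr = V/√(g·D_h) = 6.77/√(9.81×1.479) = 1.78, which is greater than 1, so the flow is supercritical.

supercritical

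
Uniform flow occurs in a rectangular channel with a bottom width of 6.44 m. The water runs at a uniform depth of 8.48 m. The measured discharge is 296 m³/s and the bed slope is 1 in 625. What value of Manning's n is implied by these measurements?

n = 0.013

Flow area A = b·y = 6.44 × 8.48 = 54.61 m². Wetted perimeter P = b + 2y = 6.44 + 2×8.48 = 23.4 m.
Hydraulic radius R = A/P = 54.61/23.4 = 2.334 m.
Rearranging Manning's equation: n = (1/Q) A R^(2/3) S^(1/2) = (1/296) × 54.61 × 2.334^(2/3) × √0.0016 = 0.013.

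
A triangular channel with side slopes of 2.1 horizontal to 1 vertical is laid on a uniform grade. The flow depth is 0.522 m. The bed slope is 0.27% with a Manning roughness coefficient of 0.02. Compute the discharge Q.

For a triangular section with side slope z = 2.1: A = zy² = 2.1×0.522² = 0.5722 m²; P = 2y√(1+z²) = 2×0.522×2.326 = 2.428 m.
Hydraulic radius R = A/P = 0.5722/2.428 = 0.2356 m.
Manning's equation: Q = (1/n) A R^(2/3) S^(1/2) = (1/0.02) × 0.5722 × 0.2356^(2/3) × 0.0027^(1/2) = 0.567 m³/s.

Q = 0.567 m³/s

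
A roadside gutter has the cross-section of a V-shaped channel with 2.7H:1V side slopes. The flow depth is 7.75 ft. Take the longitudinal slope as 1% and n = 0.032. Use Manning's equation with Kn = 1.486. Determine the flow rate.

Q = 1780 ft³/s

For a triangular section with side slope z = 2.7: A = zy² = 2.7×7.75² = 162.2 ft²; P = 2y√(1+z²) = 2×7.75×2.879 = 44.63 ft.
Hydraulic radius R = A/P = 162.2/44.63 = 3.634 ft.
Manning's equation: Q = (1.486/n) A R^(2/3) S^(1/2) = (1.486/0.032) × 162.2 × 3.634^(2/3) × 0.01^(1/2) = 1780 ft³/s.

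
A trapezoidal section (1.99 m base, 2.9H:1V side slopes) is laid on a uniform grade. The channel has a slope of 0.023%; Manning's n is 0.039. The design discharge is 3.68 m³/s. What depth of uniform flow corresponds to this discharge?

Manning's equation rearranged: A R^(2/3) = nQ / (1·√S) = 0.039 × 3.68 / (√0.00023) = 9.463.
At y = 1.8 m: A R^(2/3) = 12.94 — too large.
At y = 1.18 m: A R^(2/3) = 4.996 — too small.
At y = 1.57 m: A R^(2/3) = 9.461 — ≈ 9.463.

y_n = 1.57 m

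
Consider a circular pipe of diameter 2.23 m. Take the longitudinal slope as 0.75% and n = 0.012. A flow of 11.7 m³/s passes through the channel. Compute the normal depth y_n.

Manning's equation rearranged: A R^(2/3) = nQ / (1·√S) = 0.012 × 11.7 / (√0.0075) = 1.621.
At y = 1.03 m: A R^(2/3) = 1.154 — short.
At y = 1.44 m: A R^(2/3) = 1.982 — over.
At y = 1.26 m: A R^(2/3) = 1.618 — ≈ 1.621.

y_n = 1.26 m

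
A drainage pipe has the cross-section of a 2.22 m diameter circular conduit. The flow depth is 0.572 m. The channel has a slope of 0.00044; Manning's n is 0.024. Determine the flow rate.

For a circular section of diameter D = 2.22 m at depth y = 0.572 m, the central angle is θ = 2 arccos(1 − 2y/D) = 2.13 rad. Then A = (D²/8)(θ − sin θ) = 0.7896 m² and P = Dθ/2 = 2.364 m.
Hydraulic radius R = A/P = 0.7896/2.364 = 0.334 m.
Manning's equation: Q = (1/n) A R^(2/3) S^(1/2) = (1/0.024) × 0.7896 × 0.334^(2/3) × 0.00044^(1/2) = 0.332 m³/s.

Q = 0.332 m³/s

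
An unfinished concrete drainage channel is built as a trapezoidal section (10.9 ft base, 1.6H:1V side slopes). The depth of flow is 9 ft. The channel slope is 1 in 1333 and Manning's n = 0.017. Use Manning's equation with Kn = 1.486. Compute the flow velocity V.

V = 7.07 ft/s

With bottom width b = 10.9 ft and side slope z = 1.6: A = (b + zy)y = (10.9 + 1.6×9)×9 = 227.7 ft²; P = b + 2y√(1+z²) = 10.9 + 2×9×1.887 = 44.86 ft.
Hydraulic radius R = A/P = 227.7/44.86 = 5.076 ft.
From Manning's equation, V = (1.486/n) R^(2/3) S^(1/2) = (1.486/0.017) × 5.076^(2/3) × 0.0007502^(1/2) = 7.07 ft/s.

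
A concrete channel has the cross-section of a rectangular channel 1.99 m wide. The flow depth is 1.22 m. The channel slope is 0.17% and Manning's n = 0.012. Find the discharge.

Flow area A = b·y = 1.99 × 1.22 = 2.428 m². Wetted perimeter P = b + 2y = 1.99 + 2×1.22 = 4.43 m.
Hydraulic radius R = A/P = 2.428/4.43 = 0.548 m.
Manning's equation: Q = (1/n) A R^(2/3) S^(1/2) = (1/0.012) × 2.428 × 0.548^(2/3) × 0.0017^(1/2) = 5.59 m³/s.

Q = 5.59 m³/s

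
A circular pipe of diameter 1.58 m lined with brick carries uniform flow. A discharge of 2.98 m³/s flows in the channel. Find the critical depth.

y_c = 0.881 m

At critical depth, Q² T / (g A³) = 1, i.e. A³/T = Q²/g = 2.98²/9.81 = 0.9052.
Trying y = 0.997 m: A³/T = 1.453 — over.
Trying y = 0.777 m: A³/T = 0.5597 — short.
Trying y = 0.881 m: A³/T = 0.9043 — close enough.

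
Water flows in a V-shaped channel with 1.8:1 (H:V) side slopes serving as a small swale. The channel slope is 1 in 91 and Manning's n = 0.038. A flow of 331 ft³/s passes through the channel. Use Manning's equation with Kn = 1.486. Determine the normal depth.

Manning's equation rearranged: A R^(2/3) = nQ / (1.486·√S) = 0.038 × 331 / (1.486 × √0.01099) = 80.74.
Try y = 5.96 ft: A R^(2/3) = 121.1 — high.
Try y = 3.75 ft: A R^(2/3) = 35.19 — low.
Try y = 5.12 ft: A R^(2/3) = 80.73 — close enough.

y_n = 5.12 ft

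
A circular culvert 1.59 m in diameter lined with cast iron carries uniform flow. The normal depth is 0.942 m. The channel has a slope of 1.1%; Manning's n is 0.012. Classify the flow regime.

supercritical

For a circular section of diameter D = 1.59 m at depth y = 0.942 m, the central angle is θ = 2 arccos(1 − 2y/D) = 3.514 rad. Then A = (D²/8)(θ − sin θ) = 1.225 m² and P = Dθ/2 = 2.793 m.
Hydraulic radius R = A/P = 1.225/2.793 = 0.4386 m.
V = (1/n) R^(2/3) √S = (1/0.012) × 0.4386^(2/3) × √0.011 = 5.046 m/s. Hydraulic depth D_h = A/T = 1.225/1.563 = 0.7841 m.
Froude number Fr = V/√(g·D_h) = 5.046/√(9.81×0.7841) = 1.82, which is greater than 1, so the flow is supercritical.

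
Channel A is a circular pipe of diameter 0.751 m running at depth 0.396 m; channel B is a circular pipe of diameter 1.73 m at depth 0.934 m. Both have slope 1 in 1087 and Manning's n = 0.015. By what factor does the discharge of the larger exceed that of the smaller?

9.62

Channel A: For a circular section of diameter D = 0.751 m at depth y = 0.396 m, the central angle is θ = 2 arccos(1 − 2y/D) = 3.251 rad. Then A = (D²/8)(θ − sin θ) = 0.2369 m² and P = Dθ/2 = 1.221 m. Hydraulic radius R = A/P = 0.2369/1.221 = 0.194 m. Q_A = (1/0.015)·0.2369·0.194^(2/3)·√0.00092 = 0.1605 m³/s.
Channel B: For a circular section of diameter D = 1.73 m at depth y = 0.934 m, the central angle is θ = 2 arccos(1 − 2y/D) = 3.301 rad. Then A = (D²/8)(θ − sin θ) = 1.295 m² and P = Dθ/2 = 2.856 m. Hydraulic radius R = A/P = 1.295/2.856 = 0.4533 m. Q_B = (1/0.015)·1.295·0.4533^(2/3)·√0.00092 = 1.545 m³/s.
The larger discharge is 1.545 m³/s and the smaller is 0.1605 m³/s; the ratio is 9.62.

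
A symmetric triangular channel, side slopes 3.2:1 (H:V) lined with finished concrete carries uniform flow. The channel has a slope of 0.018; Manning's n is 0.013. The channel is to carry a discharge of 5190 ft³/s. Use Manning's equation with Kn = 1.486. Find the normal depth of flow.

Manning's equation rearranged: A R^(2/3) = nQ / (1.486·√S) = 0.013 × 5190 / (1.486 × √0.018) = 338.4.
Trying y = 5.15 ft: A R^(2/3) = 154.6 — low.
Trying y = 8.83 ft: A R^(2/3) = 650.9 — high.
Trying y = 6.91 ft: A R^(2/3) = 338.5 — close enough.

y_n = 6.91 ft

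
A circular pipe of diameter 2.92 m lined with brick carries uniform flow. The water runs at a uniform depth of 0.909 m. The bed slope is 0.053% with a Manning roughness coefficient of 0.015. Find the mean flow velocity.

For a circular section of diameter D = 2.92 m at depth y = 0.909 m, the central angle is θ = 2 arccos(1 − 2y/D) = 2.368 rad. Then A = (D²/8)(θ − sin θ) = 1.778 m² and P = Dθ/2 = 3.457 m.
Hydraulic radius R = A/P = 1.778/3.457 = 0.5145 m.
From Manning's equation, V = (1/n) R^(2/3) S^(1/2) = (1/0.015) × 0.5145^(2/3) × 0.00053^(1/2) = 0.985 m/s.

V = 0.985 m/s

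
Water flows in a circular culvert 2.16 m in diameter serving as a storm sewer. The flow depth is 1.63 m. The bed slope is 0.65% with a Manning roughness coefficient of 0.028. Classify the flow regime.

For a circular section of diameter D = 2.16 m at depth y = 1.63 m, the central angle is θ = 2 arccos(1 − 2y/D) = 4.21 rad. Then A = (D²/8)(θ − sin θ) = 2.967 m² and P = Dθ/2 = 4.547 m.
Hydraulic radius R = A/P = 2.967/4.547 = 0.6524 m.
V = (1/n) R^(2/3) √S = (1/0.028) × 0.6524^(2/3) × √0.0065 = 2.166 m/s. Hydraulic depth D_h = A/T = 2.967/1.859 = 1.596 m.
Froude number Fr = V/√(g·D_h) = 2.166/√(9.81×1.596) = 0.547, which is less than 1, so the flow is subcritical.

subcritical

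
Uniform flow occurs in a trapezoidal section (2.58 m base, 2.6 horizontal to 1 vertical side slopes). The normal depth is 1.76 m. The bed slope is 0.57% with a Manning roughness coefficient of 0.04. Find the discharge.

With bottom width b = 2.58 m and side slope z = 2.6: A = (b + zy)y = (2.58 + 2.6×1.76)×1.76 = 12.59 m²; P = b + 2y√(1+z²) = 2.58 + 2×1.76×2.786 = 12.39 m.
Hydraulic radius R = A/P = 12.59/12.39 = 1.017 m.
Manning's equation: Q = (1/n) A R^(2/3) S^(1/2) = (1/0.04) × 12.59 × 1.017^(2/3) × 0.0057^(1/2) = 24 m³/s.

Q = 24 m³/s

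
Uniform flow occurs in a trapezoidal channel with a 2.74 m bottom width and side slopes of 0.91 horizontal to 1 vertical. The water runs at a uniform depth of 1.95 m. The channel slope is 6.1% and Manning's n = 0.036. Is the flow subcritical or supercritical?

supercritical

With bottom width b = 2.74 m and side slope z = 0.91: A = (b + zy)y = (2.74 + 0.91×1.95)×1.95 = 8.803 m²; P = b + 2y√(1+z²) = 2.74 + 2×1.95×1.352 = 8.013 m.
Hydraulic radius R = A/P = 8.803/8.013 = 1.099 m.
V = (1/n) R^(2/3) √S = (1/0.036) × 1.099^(2/3) × √0.061 = 7.305 m/s. Hydraulic depth D_h = A/T = 8.803/6.289 = 1.4 m.
Froude number Fr = V/√(g·D_h) = 7.305/√(9.81×1.4) = 1.97, which is greater than 1, so the flow is supercritical.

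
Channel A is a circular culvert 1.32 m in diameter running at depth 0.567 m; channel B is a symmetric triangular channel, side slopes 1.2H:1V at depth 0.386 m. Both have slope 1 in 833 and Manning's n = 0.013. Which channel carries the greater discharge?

Channel A: For a circular section of diameter D = 1.32 m at depth y = 0.567 m, the central angle is θ = 2 arccos(1 − 2y/D) = 2.859 rad. Then A = (D²/8)(θ − sin θ) = 0.5619 m² and P = Dθ/2 = 1.887 m. Hydraulic radius R = A/P = 0.5619/1.887 = 0.2978 m. Q_A = (1/0.013)·0.5619·0.2978^(2/3)·√0.0012 = 0.6678 m³/s.
Channel B: For a triangular section with side slope z = 1.2: A = zy² = 1.2×0.386² = 0.1788 m²; P = 2y√(1+z²) = 2×0.386×1.562 = 1.206 m. Hydraulic radius R = A/P = 0.1788/1.206 = 0.1483 m. Q_B = (1/0.013)·0.1788·0.1483^(2/3)·√0.0012 = 0.1335 m³/s.
Q_A = 0.6678 m³/s vs Q_B = 0.1335 m³/s, so channel A carries more.

channel A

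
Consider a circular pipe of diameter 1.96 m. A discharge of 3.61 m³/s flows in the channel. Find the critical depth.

At critical depth, Q² T / (g A³) = 1, i.e. A³/T = Q²/g = 3.61²/9.81 = 1.328.
At y = 0.794 m: A³/T = 0.7826 — short.
At y = 1.12 m: A³/T = 2.917 — over.
At y = 0.912 m: A³/T = 1.331 — matches.

y_c = 0.912 m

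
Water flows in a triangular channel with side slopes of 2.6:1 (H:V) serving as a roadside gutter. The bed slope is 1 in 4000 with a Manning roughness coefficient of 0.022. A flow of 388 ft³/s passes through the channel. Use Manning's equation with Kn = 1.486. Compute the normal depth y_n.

Manning's equation rearranged: A R^(2/3) = nQ / (1.486·√S) = 0.022 × 388 / (1.486 × √0.00025) = 363.3.
Trying y = 9.16 ft: A R^(2/3) = 574.6 — too large.
Trying y = 5.91 ft: A R^(2/3) = 178.6 — too small.
Trying y = 7.71 ft: A R^(2/3) = 362.9 — matches.

y_n = 7.71 ft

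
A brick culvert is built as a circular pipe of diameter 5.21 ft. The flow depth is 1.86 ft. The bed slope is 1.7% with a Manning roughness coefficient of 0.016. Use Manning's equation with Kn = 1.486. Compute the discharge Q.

Q = 84 ft³/s

For a circular section of diameter D = 5.21 ft at depth y = 1.86 ft, the central angle is θ = 2 arccos(1 − 2y/D) = 2.562 rad. Then A = (D²/8)(θ − sin θ) = 6.832 ft² and P = Dθ/2 = 6.673 ft.
Hydraulic radius R = A/P = 6.832/6.673 = 1.024 ft.
Manning's equation: Q = (1.486/n) A R^(2/3) S^(1/2) = (1.486/0.016) × 6.832 × 1.024^(2/3) × 0.017^(1/2) = 84 ft³/s.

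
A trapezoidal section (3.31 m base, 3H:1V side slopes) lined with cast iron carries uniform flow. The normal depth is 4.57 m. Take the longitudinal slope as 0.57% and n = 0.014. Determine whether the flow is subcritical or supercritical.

supercritical

With bottom width b = 3.31 m and side slope z = 3: A = (b + zy)y = (3.31 + 3×4.57)×4.57 = 77.78 m²; P = b + 2y√(1+z²) = 3.31 + 2×4.57×3.162 = 32.21 m.
Hydraulic radius R = A/P = 77.78/32.21 = 2.415 m.
V = (1/n) R^(2/3) √S = (1/0.014) × 2.415^(2/3) × √0.0057 = 9.706 m/s. Hydraulic depth D_h = A/T = 77.78/30.73 = 2.531 m.
Froude number Fr = V/√(g·D_h) = 9.706/√(9.81×2.531) = 1.95, which is greater than 1, so the flow is supercritical.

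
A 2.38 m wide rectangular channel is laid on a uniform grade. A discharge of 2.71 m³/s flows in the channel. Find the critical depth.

y_c = 0.509 m

For a rectangular channel, critical depth y_c = (q²/g)^(1/3) where q = Q/b = 2.71/2.38 = 1.139 m²/s.
So y_c = (1.139²/9.81)^(1/3) = 0.509 m.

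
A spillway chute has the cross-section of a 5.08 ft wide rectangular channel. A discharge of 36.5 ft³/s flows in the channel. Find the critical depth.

y_c = 1.17 ft

For a rectangular channel, critical depth y_c = (q²/g)^(1/3) where q = Q/b = 36.5/5.08 = 7.185 ft²/s.
So y_c = (7.185²/32.2)^(1/3) = 1.17 ft.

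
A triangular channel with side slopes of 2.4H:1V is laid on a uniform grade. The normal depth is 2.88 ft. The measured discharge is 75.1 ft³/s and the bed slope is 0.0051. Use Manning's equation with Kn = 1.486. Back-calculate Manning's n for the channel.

n = 0.034

For a triangular section with side slope z = 2.4: A = zy² = 2.4×2.88² = 19.91 ft²; P = 2y√(1+z²) = 2×2.88×2.6 = 14.98 ft.
Hydraulic radius R = A/P = 19.91/14.98 = 1.329 ft.
Rearranging Manning's equation: n = (1.486/Q) A R^(2/3) S^(1/2) = (1.486/75.1) × 19.91 × 1.329^(2/3) × √0.0051 = 0.034.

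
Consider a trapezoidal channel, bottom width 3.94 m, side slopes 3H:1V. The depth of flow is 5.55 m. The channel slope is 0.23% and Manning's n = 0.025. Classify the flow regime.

With bottom width b = 3.94 m and side slope z = 3: A = (b + zy)y = (3.94 + 3×5.55)×5.55 = 114.3 m²; P = b + 2y√(1+z²) = 3.94 + 2×5.55×3.162 = 39.04 m.
Hydraulic radius R = A/P = 114.3/39.04 = 2.927 m.
V = (1/n) R^(2/3) √S = (1/0.025) × 2.927^(2/3) × √0.0023 = 3.925 m/s. Hydraulic depth D_h = A/T = 114.3/37.24 = 3.069 m.
Froude number Fr = V/√(g·D_h) = 3.925/√(9.81×3.069) = 0.715, which is less than 1, so the flow is subcritical.

subcritical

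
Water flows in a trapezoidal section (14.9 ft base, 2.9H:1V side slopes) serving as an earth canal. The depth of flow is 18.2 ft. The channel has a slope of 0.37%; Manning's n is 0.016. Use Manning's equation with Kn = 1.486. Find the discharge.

With bottom width b = 14.9 ft and side slope z = 2.9: A = (b + zy)y = (14.9 + 2.9×18.2)×18.2 = 1232 ft²; P = b + 2y√(1+z²) = 14.9 + 2×18.2×3.068 = 126.6 ft.
Hydraulic radius R = A/P = 1232/126.6 = 9.733 ft.
Manning's equation: Q = (1.486/n) A R^(2/3) S^(1/2) = (1.486/0.016) × 1232 × 9.733^(2/3) × 0.0037^(1/2) = 31700 ft³/s.

Q = 31700 ft³/s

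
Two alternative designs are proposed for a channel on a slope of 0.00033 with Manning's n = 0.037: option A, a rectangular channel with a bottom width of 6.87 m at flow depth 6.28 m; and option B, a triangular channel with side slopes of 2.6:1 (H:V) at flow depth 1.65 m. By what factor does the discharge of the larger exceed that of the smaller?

12.3

Channel A: Flow area A = b·y = 6.87 × 6.28 = 43.14 m². Wetted perimeter P = b + 2y = 6.87 + 2×6.28 = 19.43 m. Hydraulic radius R = A/P = 43.14/19.43 = 2.22 m. Q_A = (1/0.037)·43.14·2.22^(2/3)·√0.00033 = 36.05 m³/s.
Channel B: For a triangular section with side slope z = 2.6: A = zy² = 2.6×1.65² = 7.079 m²; P = 2y√(1+z²) = 2×1.65×2.786 = 9.193 m. Hydraulic radius R = A/P = 7.079/9.193 = 0.77 m. Q_B = (1/0.037)·7.079·0.77^(2/3)·√0.00033 = 2.92 m³/s.
The larger discharge is 36.05 m³/s and the smaller is 2.92 m³/s; the ratio is 12.3.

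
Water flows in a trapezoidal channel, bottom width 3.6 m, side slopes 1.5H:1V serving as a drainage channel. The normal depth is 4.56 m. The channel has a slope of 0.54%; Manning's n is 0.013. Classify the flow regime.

supercritical

With bottom width b = 3.6 m and side slope z = 1.5: A = (b + zy)y = (3.6 + 1.5×4.56)×4.56 = 47.61 m²; P = b + 2y√(1+z²) = 3.6 + 2×4.56×1.803 = 20.04 m.
Hydraulic radius R = A/P = 47.61/20.04 = 2.375 m.
V = (1/n) R^(2/3) √S = (1/0.013) × 2.375^(2/3) × √0.0054 = 10.06 m/s. Hydraulic depth D_h = A/T = 47.61/17.28 = 2.755 m.
Froude number Fr = V/√(g·D_h) = 10.06/√(9.81×2.755) = 1.94, which is greater than 1, so the flow is supercritical.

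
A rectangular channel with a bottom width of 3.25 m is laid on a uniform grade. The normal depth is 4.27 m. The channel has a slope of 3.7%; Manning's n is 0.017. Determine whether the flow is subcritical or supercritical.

supercritical

Flow area A = b·y = 3.25 × 4.27 = 13.88 m². Wetted perimeter P = b + 2y = 3.25 + 2×4.27 = 11.79 m.
Hydraulic radius R = A/P = 13.88/11.79 = 1.177 m.
V = (1/n) R^(2/3) √S = (1/0.017) × 1.177^(2/3) × √0.037 = 12.61 m/s. Hydraulic depth D_h = A/T = 13.88/3.25 = 4.27 m.
Froude number Fr = V/√(g·D_h) = 12.61/√(9.81×4.27) = 1.95, which is greater than 1, so the flow is supercritical.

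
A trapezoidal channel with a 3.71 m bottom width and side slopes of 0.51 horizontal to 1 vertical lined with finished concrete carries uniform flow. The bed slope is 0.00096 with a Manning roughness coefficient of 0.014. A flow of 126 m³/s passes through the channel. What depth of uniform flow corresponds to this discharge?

Manning's equation rearranged: A R^(2/3) = nQ / (1·√S) = 0.014 × 126 / (√0.00096) = 56.93.
At y = 5.93 m: A R^(2/3) = 70.5 — over.
At y = 4.73 m: A R^(2/3) = 46.29 — short.
At y = 5.29 m: A R^(2/3) = 56.9 — matches.

y_n = 5.29 m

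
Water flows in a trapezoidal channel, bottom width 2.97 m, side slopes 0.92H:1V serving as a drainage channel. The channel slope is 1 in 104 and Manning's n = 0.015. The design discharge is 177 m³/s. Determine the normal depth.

y_n = 3.26 m

Manning's equation rearranged: A R^(2/3) = nQ / (1·√S) = 0.015 × 177 / (√0.009615) = 27.08.
Try y = 2.73 m: A R^(2/3) = 19.09 — low.
Try y = 3.26 m: A R^(2/3) = 27.12 — close enough.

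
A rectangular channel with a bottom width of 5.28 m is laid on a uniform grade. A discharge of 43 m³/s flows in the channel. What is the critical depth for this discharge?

y_c = 1.89 m

For a rectangular channel, critical depth y_c = (q²/g)^(1/3) where q = Q/b = 43/5.28 = 8.144 m²/s.
So y_c = (8.144²/9.81)^(1/3) = 1.89 m.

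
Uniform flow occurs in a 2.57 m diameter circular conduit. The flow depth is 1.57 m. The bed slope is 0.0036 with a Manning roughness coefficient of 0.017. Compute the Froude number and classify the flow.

For a circular section of diameter D = 2.57 m at depth y = 1.57 m, the central angle is θ = 2 arccos(1 − 2y/D) = 3.589 rad. Then A = (D²/8)(θ − sin θ) = 3.32 m² and P = Dθ/2 = 4.612 m.
Hydraulic radius R = A/P = 3.32/4.612 = 0.7199 m.
V = (1/n) R^(2/3) √S = (1/0.017) × 0.7199^(2/3) × √0.0036 = 2.835 m/s. Hydraulic depth D_h = A/T = 3.32/2.506 = 1.325 m.
Froude number Fr = V/√(g·D_h) = 2.835/√(9.81×1.325) = 0.786, which is less than 1, so the flow is subcritical.

subcritical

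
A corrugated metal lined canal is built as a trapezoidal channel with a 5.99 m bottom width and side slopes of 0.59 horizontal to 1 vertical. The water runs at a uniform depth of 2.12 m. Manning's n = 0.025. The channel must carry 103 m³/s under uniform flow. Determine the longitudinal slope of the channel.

S = 0.0179

With bottom width b = 5.99 m and side slope z = 0.59: A = (b + zy)y = (5.99 + 0.59×2.12)×2.12 = 15.35 m²; P = b + 2y√(1+z²) = 5.99 + 2×2.12×1.161 = 10.91 m.
Hydraulic radius R = A/P = 15.35/10.91 = 1.407 m.
From Manning's equation, S = [nQ / (1 A R^(2/3))]² = [0.025 × 103 / (1 × 15.35 × 1.407^(2/3))]² = 0.0179.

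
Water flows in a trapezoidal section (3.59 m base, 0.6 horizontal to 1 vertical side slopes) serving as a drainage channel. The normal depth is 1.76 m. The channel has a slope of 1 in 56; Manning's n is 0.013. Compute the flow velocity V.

V = 10.7 m/s

With bottom width b = 3.59 m and side slope z = 0.6: A = (b + zy)y = (3.59 + 0.6×1.76)×1.76 = 8.177 m²; P = b + 2y√(1+z²) = 3.59 + 2×1.76×1.166 = 7.695 m.
Hydraulic radius R = A/P = 8.177/7.695 = 1.063 m.
From Manning's equation, V = (1/n) R^(2/3) S^(1/2) = (1/0.013) × 1.063^(2/3) × 0.01786^(1/2) = 10.7 m/s.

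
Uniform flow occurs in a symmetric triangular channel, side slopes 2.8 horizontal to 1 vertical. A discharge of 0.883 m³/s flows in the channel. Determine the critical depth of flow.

y_c = 0.459 m

At critical depth, Q² T / (g A³) = 1, i.e. A³/T = Q²/g = 0.883²/9.81 = 0.07948.
At y = 0.349 m: A³/T = 0.0203 — too small.
At y = 0.503 m: A³/T = 0.1262 — too large.
At y = 0.459 m: A³/T = 0.07986 — matches.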